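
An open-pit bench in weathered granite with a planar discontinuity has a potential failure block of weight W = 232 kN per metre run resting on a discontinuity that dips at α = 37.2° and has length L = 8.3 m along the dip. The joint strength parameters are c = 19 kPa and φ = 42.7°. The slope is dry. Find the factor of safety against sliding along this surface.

Resolving the block weight along and normal to the plane and applying the Mohr–Coulomb strength on the joint:
N' = W cosα = 232·cos37.2° = 184.8 kN/m
Driving force T = W sinα = 232·sin37.2° = 140.3 kN/m
Resisting force R = c·L + N'·tanφ = 19·8.3 + 184.8·tan42.7° = 157.7 + 170.5 = 328.2 kN/m
FS = R / T = 328.2 / 140.3 = 2.340

FS = 2.34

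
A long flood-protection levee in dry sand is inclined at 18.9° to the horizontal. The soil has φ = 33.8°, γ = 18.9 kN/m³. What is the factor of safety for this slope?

For a dry cohesionless infinite slope the factor of safety is FS = tanφ / tanβ.
FS = tan33.8° / tan18.9° = 0.6694 / 0.3424 = 1.955

FS = 1.96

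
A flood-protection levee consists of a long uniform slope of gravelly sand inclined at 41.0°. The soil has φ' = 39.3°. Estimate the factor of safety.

For a dry cohesionless infinite slope the factor of safety is FS = tanφ' / tanβ.
FS = tan39.3° / tan41.0° = 0.8185 / 0.8693 = 0.942

FS = 0.94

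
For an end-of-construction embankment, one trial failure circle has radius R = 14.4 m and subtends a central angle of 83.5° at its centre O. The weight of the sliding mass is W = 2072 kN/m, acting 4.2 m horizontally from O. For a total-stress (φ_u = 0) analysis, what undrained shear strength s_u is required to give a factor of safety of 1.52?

FS = s_u·L_a·R / (W·d), so s_u = FS·W·d / (L_a·R).
Arc length L_a = R·θ = 14.4·(83.5°·π/180) = 14.4·1.4573 = 20.99 m
s_u = 1.52·2072·4.2 / (20.99·14.4) = 13227.6 / 302.20 = 43.77 kPa

s_u = 43.8 kPa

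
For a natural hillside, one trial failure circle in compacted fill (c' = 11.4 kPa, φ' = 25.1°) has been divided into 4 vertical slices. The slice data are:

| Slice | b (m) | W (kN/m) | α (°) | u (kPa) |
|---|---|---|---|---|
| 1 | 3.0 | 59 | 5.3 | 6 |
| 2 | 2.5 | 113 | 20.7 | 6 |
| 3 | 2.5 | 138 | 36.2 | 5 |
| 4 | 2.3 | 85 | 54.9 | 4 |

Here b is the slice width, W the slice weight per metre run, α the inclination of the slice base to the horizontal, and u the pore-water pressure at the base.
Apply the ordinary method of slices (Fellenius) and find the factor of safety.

Ordinary method of slices: FS = Σ[c'·Δl_i + (W_i cosα_i − u_i·Δl_i)·tanφ'] / Σ W_i sinα_i, with Δl_i = b_i / cosα_i.
Slice 1: Δl = 3.0/cos5.3° = 3.013 m; N'_1 = 59·cos5.3° − 6·3.013 = 40.7; c'Δl = 34.35; W sinα = 5.4
Slice 2: Δl = 2.5/cos20.7° = 2.673 m; N'_2 = 113·cos20.7° − 6·2.673 = 89.7; c'Δl = 30.47; W sinα = 39.9
Slice 3: Δl = 2.5/cos36.2° = 3.098 m; N'_3 = 138·cos36.2° − 5·3.098 = 95.9; c'Δl = 35.32; W sinα = 81.5
Slice 4: Δl = 2.3/cos54.9° = 4.000 m; N'_4 = 85·cos54.9° − 4·4.000 = 32.9; c'Δl = 45.60; W sinα = 69.5
Σc'Δl = 145.7 kN/m; ΣN' = 259.1 kN/m; ΣW sinα = 196.4 kN/m
Resisting = 145.7 + 259.1·tan25.1° = 145.7 + 121.4 = 267.1 kN/m
FS = 267.1 / 196.4 = 1.360

FS = 1.36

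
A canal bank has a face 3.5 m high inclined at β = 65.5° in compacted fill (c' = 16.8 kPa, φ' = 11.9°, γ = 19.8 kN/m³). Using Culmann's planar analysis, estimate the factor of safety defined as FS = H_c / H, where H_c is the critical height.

FS = 2.12

H_c = (4c'/γ) · sinβ cosφ' / [1 − cos(β − φ')]
    = (4·16.8/19.8) · sin65.5°·cos11.9° / [1 − cos53.6°]
    = 3.394 · 0.8904 / 0.4066 = 7.43 m
FS = H_c / H = 7.43 / 3.5 = 2.124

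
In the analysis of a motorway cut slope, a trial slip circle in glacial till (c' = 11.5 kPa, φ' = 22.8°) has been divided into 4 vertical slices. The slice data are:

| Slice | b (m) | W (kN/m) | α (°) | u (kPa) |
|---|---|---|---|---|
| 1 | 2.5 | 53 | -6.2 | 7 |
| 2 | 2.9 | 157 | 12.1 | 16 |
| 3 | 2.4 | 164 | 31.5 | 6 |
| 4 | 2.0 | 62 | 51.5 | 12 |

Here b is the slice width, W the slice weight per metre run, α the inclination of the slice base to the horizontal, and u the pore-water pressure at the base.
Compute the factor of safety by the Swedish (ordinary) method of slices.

Ordinary method of slices: FS = Σ[c'·Δl_i + (W_i cosα_i − u_i·Δl_i)·tanφ'] / Σ W_i sinα_i, with Δl_i = b_i / cosα_i.
Slice 1: Δl = 2.5/cos(-6.2°) = 2.515 m; N'_1 = 53·cos(-6.2°) − 7·2.515 = 35.1; c'Δl = 28.92; W sinα = -5.7
Slice 2: Δl = 2.9/cos12.1° = 2.966 m; N'_2 = 157·cos12.1° − 16·2.966 = 106.1; c'Δl = 34.11; W sinα = 32.9
Slice 3: Δl = 2.4/cos31.5° = 2.815 m; N'_3 = 164·cos31.5° − 6·2.815 = 122.9; c'Δl = 32.37; W sinα = 85.7
Slice 4: Δl = 2.0/cos51.5° = 3.213 m; N'_4 = 62·cos51.5° − 12·3.213 = 0.0; c'Δl = 36.95; W sinα = 48.5
Σc'Δl = 132.3 kN/m; ΣN' = 264.1 kN/m; ΣW sinα = 161.4 kN/m
Resisting = 132.3 + 264.1·tan22.8° = 132.3 + 111.0 = 243.4 kN/m
FS = 243.4 / 161.4 = 1.508

FS = 1.51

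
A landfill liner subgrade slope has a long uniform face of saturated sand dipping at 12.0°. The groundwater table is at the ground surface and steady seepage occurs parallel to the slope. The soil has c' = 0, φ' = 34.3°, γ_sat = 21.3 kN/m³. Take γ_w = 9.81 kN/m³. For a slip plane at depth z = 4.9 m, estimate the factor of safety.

With seepage parallel to the slope and the water table at the surface, the effective normal stress on the slip plane uses the buoyant unit weight γ' = γ_sat − γ_w while the driving shear stress uses γ_sat:
FS = [c' + γ' z cos²β tanφ'] / [γ_sat z sinβ cosβ]
(For c' = 0 this reduces to FS = (γ'/γ_sat)·tanφ'/tanβ.)
γ' = 21.3 − 9.81 = 11.49 kN/m³
Numerator = 0.0 + 11.49·4.9·cos²12.0°·tan34.3° = 0.0 + 11.49·4.9·0.9568·0.6822 = 36.746 kPa
Denominator = 21.3·4.9·sin12.0°·cos12.0° = 21.3·4.9·0.2079·0.9781 = 21.226 kPa
FS = 36.746 / 21.226 = 1.731

FS = 1.73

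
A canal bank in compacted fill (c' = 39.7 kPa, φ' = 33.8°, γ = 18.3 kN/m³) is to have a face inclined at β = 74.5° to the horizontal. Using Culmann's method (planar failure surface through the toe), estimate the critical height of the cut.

Culmann's analysis gives the critical failure plane at α_cr = (β + φ')/2 = (74.5 + 33.8)/2 = 54.1°, and the critical height
H_c = (4c'/γ) · sinβ cosφ' / [1 − cos(β − φ')]
    = (4·39.7/18.3) · sin74.5°·cos33.8° / [1 − cos(40.7°)]
    = 8.678 · 0.9636·0.8310 / [1 − 0.7581]
    = 8.678 · 0.8008 / 0.2419
    = 28.73 m

H_c = 28.73 m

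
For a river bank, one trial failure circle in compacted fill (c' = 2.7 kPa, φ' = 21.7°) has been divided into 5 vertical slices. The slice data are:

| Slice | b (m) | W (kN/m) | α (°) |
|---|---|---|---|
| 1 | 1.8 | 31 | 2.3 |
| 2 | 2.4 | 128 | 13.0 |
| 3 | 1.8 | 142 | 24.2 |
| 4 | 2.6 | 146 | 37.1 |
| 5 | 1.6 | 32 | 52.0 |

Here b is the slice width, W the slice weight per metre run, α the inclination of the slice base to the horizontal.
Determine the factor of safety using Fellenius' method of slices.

Ordinary method of slices: FS = Σ[c'·Δl_i + (W_i cosα_i)·tanφ'] / Σ W_i sinα_i, with Δl_i = b_i / cosα_i.
Slice 1: Δl = 1.8/cos2.3° = 1.801 m; N'_1 = 31·cos2.3° = 31.0; c'Δl = 4.86; W sinα = 1.2
Slice 2: Δl = 2.4/cos13.0° = 2.463 m; N'_2 = 128·cos13.0° = 124.7; c'Δl = 6.65; W sinα = 28.8
Slice 3: Δl = 1.8/cos24.2° = 1.973 m; N'_3 = 142·cos24.2° = 129.5; c'Δl = 5.33; W sinα = 58.2
Slice 4: Δl = 2.6/cos37.1° = 3.260 m; N'_4 = 146·cos37.1° = 116.4; c'Δl = 8.80; W sinα = 88.1
Slice 5: Δl = 1.6/cos52.0° = 2.599 m; N'_5 = 32·cos52.0° = 19.7; c'Δl = 7.02; W sinα = 25.2
Σc'Δl = 32.7 kN/m; ΣN' = 421.4 kN/m; ΣW sinα = 201.5 kN/m
Resisting = 32.7 + 421.4·tan21.7° = 32.7 + 167.7 = 200.3 kN/m
FS = 200.3 / 201.5 = 0.994

FS = 0.99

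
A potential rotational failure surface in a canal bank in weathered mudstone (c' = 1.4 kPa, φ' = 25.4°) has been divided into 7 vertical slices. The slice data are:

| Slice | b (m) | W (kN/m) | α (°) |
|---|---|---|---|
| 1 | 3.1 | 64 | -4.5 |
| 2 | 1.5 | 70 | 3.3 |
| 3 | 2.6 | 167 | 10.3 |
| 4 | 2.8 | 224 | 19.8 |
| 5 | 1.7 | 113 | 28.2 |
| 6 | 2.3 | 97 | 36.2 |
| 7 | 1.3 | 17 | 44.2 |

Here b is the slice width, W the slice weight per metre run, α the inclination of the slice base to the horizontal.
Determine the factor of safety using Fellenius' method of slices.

Ordinary method of slices: FS = Σ[c'·Δl_i + (W_i cosα_i)·tanφ'] / Σ W_i sinα_i, with Δl_i = b_i / cosα_i.
Slice 1: Δl = 3.1/cos(-4.5°) = 3.110 m; N'_1 = 64·cos(-4.5°) = 63.8; c'Δl = 4.35; W sinα = -5.0
Slice 2: Δl = 1.5/cos3.3° = 1.502 m; N'_2 = 70·cos3.3° = 69.9; c'Δl = 2.10; W sinα = 4.0
Slice 3: Δl = 2.6/cos10.3° = 2.643 m; N'_3 = 167·cos10.3° = 164.3; c'Δl = 3.70; W sinα = 29.9
Slice 4: Δl = 2.8/cos19.8° = 2.976 m; N'_4 = 224·cos19.8° = 210.8; c'Δl = 4.17; W sinα = 75.9
Slice 5: Δl = 1.7/cos28.2° = 1.929 m; N'_5 = 113·cos28.2° = 99.6; c'Δl = 2.70; W sinα = 53.4
Slice 6: Δl = 2.3/cos36.2° = 2.850 m; N'_6 = 97·cos36.2° = 78.3; c'Δl = 3.99; W sinα = 57.3
Slice 7: Δl = 1.3/cos44.2° = 1.813 m; N'_7 = 17·cos44.2° = 12.2; c'Δl = 2.54; W sinα = 11.9
Σc'Δl = 23.6 kN/m; ΣN' = 698.8 kN/m; ΣW sinα = 227.3 kN/m
Resisting = 23.6 + 698.8·tan25.4° = 23.6 + 331.8 = 355.4 kN/m
FS = 355.4 / 227.3 = 1.564

FS = 1.56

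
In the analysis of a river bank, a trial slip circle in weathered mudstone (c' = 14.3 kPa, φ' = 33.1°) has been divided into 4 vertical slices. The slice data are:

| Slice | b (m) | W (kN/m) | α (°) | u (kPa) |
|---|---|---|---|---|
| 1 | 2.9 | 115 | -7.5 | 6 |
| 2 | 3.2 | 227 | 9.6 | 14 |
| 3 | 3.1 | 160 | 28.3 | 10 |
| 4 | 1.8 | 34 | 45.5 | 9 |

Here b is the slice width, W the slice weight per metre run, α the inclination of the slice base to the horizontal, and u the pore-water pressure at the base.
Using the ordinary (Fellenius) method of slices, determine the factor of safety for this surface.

FS = 3.45

Ordinary method of slices: FS = Σ[c'·Δl_i + (W_i cosα_i − u_i·Δl_i)·tanφ'] / Σ W_i sinα_i, with Δl_i = b_i / cosα_i.
Slice 1: Δl = 2.9/cos(-7.5°) = 2.925 m; N'_1 = 115·cos(-7.5°) − 6·2.925 = 96.5; c'Δl = 41.83; W sinα = -15.0
Slice 2: Δl = 3.2/cos9.6° = 3.245 m; N'_2 = 227·cos9.6° − 14·3.245 = 178.4; c'Δl = 46.41; W sinα = 37.9
Slice 3: Δl = 3.1/cos28.3° = 3.521 m; N'_3 = 160·cos28.3° − 10·3.521 = 105.7; c'Δl = 50.35; W sinα = 75.9
Slice 4: Δl = 1.8/cos45.5° = 2.568 m; N'_4 = 34·cos45.5° − 9·2.568 = 0.7; c'Δl = 36.72; W sinα = 24.3
Σc'Δl = 175.3 kN/m; ΣN' = 381.2 kN/m; ΣW sinα = 123.0 kN/m
Resisting = 175.3 + 381.2·tan33.1° = 175.3 + 248.5 = 423.8 kN/m
FS = 423.8 / 123.0 = 3.447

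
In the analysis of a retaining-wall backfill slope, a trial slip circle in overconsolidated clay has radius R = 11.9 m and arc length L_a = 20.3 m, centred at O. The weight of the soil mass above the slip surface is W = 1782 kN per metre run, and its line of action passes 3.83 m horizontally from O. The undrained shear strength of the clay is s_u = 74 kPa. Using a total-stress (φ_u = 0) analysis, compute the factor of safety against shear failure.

FS = 2.62

Taking moments about the centre O, the resisting moment is provided by the undrained shear strength acting along the arc:
M_R = s_u·L_a·R = 74·20.30·11.9 = 17876.2 kN·m/m
M_D = W·d = 1782·3.83 = 6825.1 kN·m/m
FS = M_R / M_D = 17876.2 / 6825.1 = 2.619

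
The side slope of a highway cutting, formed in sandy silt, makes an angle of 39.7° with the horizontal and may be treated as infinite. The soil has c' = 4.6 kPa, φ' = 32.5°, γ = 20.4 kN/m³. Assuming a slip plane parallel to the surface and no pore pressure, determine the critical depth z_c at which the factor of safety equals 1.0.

Setting FS = 1.00 in FS = [c' + γz cos²β tanφ'] / [γz sinβ cosβ] and solving for z:
z = c' / [γ cosβ (FS·sinβ − cosβ·tanφ')]
  = 4.6 / [20.4·cos39.7°·(1.00·sin39.7° − cos39.7°·tan32.5°)]
  = 4.6 / [20.4·0.7694·(1.00·0.6388 − 0.7694·0.6371)]
  = 4.6 / 2.3325 = 1.972 m

z_c = 1.97 m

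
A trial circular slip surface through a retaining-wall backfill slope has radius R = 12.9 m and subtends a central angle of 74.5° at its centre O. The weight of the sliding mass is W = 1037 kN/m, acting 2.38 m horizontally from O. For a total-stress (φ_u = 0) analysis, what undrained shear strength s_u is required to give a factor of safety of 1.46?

FS = s_u·L_a·R / (W·d), so s_u = FS·W·d / (L_a·R).
Arc length L_a = R·θ = 12.9·(74.5°·π/180) = 12.9·1.3003 = 16.77 m
s_u = 1.46·1037·2.38 / (16.77·12.9) = 3603.4 / 216.38 = 16.65 kPa

s_u = 16.7 kPa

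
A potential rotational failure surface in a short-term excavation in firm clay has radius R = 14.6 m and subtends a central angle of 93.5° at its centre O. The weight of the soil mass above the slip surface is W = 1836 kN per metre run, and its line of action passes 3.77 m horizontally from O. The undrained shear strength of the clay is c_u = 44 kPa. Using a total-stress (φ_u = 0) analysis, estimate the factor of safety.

Taking moments about the centre O, the resisting moment is provided by the undrained shear strength acting along the arc:
Arc length L_a = R·θ = 14.6·(93.5°·π/180) = 14.6·1.6319 = 23.83 m
M_R = c_u·L_a·R = 44·23.83·14.6 = 15305.5 kN·m/m
M_D = W·d = 1836·3.77 = 6921.7 kN·m/m
FS = M_R / M_D = 15305.5 / 6921.7 = 2.211

FS = 2.21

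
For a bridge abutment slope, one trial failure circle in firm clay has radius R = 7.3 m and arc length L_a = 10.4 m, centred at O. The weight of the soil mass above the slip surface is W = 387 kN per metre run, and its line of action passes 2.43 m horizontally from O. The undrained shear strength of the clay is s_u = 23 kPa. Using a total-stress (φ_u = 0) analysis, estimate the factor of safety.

Taking moments about the centre O, the resisting moment is provided by the undrained shear strength acting along the arc:
M_R = s_u·L_a·R = 23·10.40·7.3 = 1746.2 kN·m/m
M_D = W·d = 387·2.43 = 940.4 kN·m/m
FS = M_R / M_D = 1746.2 / 940.4 = 1.857

FS = 1.86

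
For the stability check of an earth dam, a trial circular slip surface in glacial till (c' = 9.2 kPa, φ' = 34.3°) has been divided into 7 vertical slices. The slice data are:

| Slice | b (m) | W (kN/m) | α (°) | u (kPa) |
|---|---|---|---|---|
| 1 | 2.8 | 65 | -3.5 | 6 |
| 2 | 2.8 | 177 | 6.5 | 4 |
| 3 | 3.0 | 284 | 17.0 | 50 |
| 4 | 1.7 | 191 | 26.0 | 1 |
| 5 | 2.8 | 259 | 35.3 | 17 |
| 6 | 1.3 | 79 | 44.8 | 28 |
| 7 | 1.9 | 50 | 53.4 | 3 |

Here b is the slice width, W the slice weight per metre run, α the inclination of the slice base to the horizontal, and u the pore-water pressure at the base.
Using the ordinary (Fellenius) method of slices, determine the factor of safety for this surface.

FS = 1.49

Ordinary method of slices: FS = Σ[c'·Δl_i + (W_i cosα_i − u_i·Δl_i)·tanφ'] / Σ W_i sinα_i, with Δl_i = b_i / cosα_i.
Slice 1: Δl = 2.8/cos(-3.5°) = 2.805 m; N'_1 = 65·cos(-3.5°) − 6·2.805 = 48.0; c'Δl = 25.81; W sinα = -4.0
Slice 2: Δl = 2.8/cos6.5° = 2.818 m; N'_2 = 177·cos6.5° − 4·2.818 = 164.6; c'Δl = 25.93; W sinα = 20.0
Slice 3: Δl = 3.0/cos17.0° = 3.137 m; N'_3 = 284·cos17.0° − 50·3.137 = 114.7; c'Δl = 28.86; W sinα = 83.0
Slice 4: Δl = 1.7/cos26.0° = 1.891 m; N'_4 = 191·cos26.0° − 1·1.891 = 169.8; c'Δl = 17.40; W sinα = 83.7
Slice 5: Δl = 2.8/cos35.3° = 3.431 m; N'_5 = 259·cos35.3° − 17·3.431 = 153.1; c'Δl = 31.56; W sinα = 149.7
Slice 6: Δl = 1.3/cos44.8° = 1.832 m; N'_6 = 79·cos44.8° − 28·1.832 = 4.8; c'Δl = 16.86; W sinα = 55.7
Slice 7: Δl = 1.9/cos53.4° = 3.187 m; N'_7 = 50·cos53.4° − 3·3.187 = 20.3; c'Δl = 29.32; W sinα = 40.1
Σc'Δl = 175.7 kN/m; ΣN' = 675.2 kN/m; ΣW sinα = 428.3 kN/m
Resisting = 175.7 + 675.2·tan34.3° = 175.7 + 460.6 = 636.3 kN/m
FS = 636.3 / 428.3 = 1.486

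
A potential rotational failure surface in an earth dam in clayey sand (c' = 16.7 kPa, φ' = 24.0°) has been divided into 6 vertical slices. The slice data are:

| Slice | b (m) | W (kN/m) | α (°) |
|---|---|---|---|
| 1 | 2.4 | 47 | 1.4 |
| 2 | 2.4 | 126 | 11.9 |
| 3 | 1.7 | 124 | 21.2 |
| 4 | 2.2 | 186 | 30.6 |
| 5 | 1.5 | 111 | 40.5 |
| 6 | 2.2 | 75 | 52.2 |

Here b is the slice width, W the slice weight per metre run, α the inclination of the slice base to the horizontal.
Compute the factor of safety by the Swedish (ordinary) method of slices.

Ordinary method of slices: FS = Σ[c'·Δl_i + (W_i cosα_i)·tanφ'] / Σ W_i sinα_i, with Δl_i = b_i / cosα_i.
Slice 1: Δl = 2.4/cos1.4° = 2.401 m; N'_1 = 47·cos1.4° = 47.0; c'Δl = 40.09; W sinα = 1.1
Slice 2: Δl = 2.4/cos11.9° = 2.453 m; N'_2 = 126·cos11.9° = 123.3; c'Δl = 40.96; W sinα = 26.0
Slice 3: Δl = 1.7/cos21.2° = 1.823 m; N'_3 = 124·cos21.2° = 115.6; c'Δl = 30.45; W sinα = 44.8
Slice 4: Δl = 2.2/cos30.6° = 2.556 m; N'_4 = 186·cos30.6° = 160.1; c'Δl = 42.68; W sinα = 94.7
Slice 5: Δl = 1.5/cos40.5° = 1.973 m; N'_5 = 111·cos40.5° = 84.4; c'Δl = 32.94; W sinα = 72.1
Slice 6: Δl = 2.2/cos52.2° = 3.589 m; N'_6 = 75·cos52.2° = 46.0; c'Δl = 59.94; W sinα = 59.3
Σc'Δl = 247.1 kN/m; ΣN' = 576.4 kN/m; ΣW sinα = 298.0 kN/m
Resisting = 247.1 + 576.4·tan24.0° = 247.1 + 256.6 = 503.7 kN/m
FS = 503.7 / 298.0 = 1.690

FS = 1.69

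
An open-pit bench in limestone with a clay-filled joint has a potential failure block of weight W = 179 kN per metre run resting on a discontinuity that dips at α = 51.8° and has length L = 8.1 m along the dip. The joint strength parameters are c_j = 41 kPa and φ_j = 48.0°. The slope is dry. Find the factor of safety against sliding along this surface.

FS = 3.23

Resolving the block weight along and normal to the plane and applying the Mohr–Coulomb strength on the joint:
N' = W cosα = 179·cos51.8° = 110.7 kN/m
Driving force T = W sinα = 179·sin51.8° = 140.7 kN/m
Resisting force R = c_j·L + N'·tanφ_j = 41·8.1 + 110.7·tan48.0° = 332.1 + 122.9 = 455.0 kN/m
FS = R / T = 455.0 / 140.7 = 3.235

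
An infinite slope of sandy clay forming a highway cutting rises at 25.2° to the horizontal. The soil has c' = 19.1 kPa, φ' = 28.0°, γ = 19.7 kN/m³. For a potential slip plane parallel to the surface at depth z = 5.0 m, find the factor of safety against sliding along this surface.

For an infinite slope with a slip plane parallel to the surface (no pore pressure): FS = [c' + γz cos²β tanφ'] / [γz sinβ cosβ].
γz = 19.7·5.0 = 98.50 kN/m²
Numerator = 19.1 + 98.50·cos²25.2°·tan28.0° = 19.1 + 98.50·0.8187·0.5317 = 61.979 kPa
Denominator = 98.50·sin25.2°·cos25.2° = 98.50·0.4258·0.9048 = 37.948 kPa
FS = 61.979 / 37.948 = 1.633

FS = 1.63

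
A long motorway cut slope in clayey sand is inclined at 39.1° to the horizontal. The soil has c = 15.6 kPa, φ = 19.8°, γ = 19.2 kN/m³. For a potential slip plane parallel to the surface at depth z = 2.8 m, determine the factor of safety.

For an infinite slope with a slip plane parallel to the surface (no pore pressure): FS = [c + γz cos²β tanφ] / [γz sinβ cosβ].
γz = 19.2·2.8 = 53.76 kN/m²
Numerator = 15.6 + 53.76·cos²39.1°·tan19.8° = 15.6 + 53.76·0.6022·0.3600 = 27.256 kPa
Denominator = 53.76·sin39.1°·cos39.1° = 53.76·0.6307·0.7760 = 26.312 kPa
FS = 27.256 / 26.312 = 1.036

FS = 1.04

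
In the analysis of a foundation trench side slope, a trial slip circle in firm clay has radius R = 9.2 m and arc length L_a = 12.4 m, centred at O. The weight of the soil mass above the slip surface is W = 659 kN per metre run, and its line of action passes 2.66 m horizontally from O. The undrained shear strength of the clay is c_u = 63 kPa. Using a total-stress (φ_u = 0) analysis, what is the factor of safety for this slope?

FS = 4.10

Taking moments about the centre O, the resisting moment is provided by the undrained shear strength acting along the arc:
M_R = c_u·L_a·R = 63·12.40·9.2 = 7187.0 kN·m/m
M_D = W·d = 659·2.66 = 1752.9 kN·m/m
FS = M_R / M_D = 7187.0 / 1752.9 = 4.100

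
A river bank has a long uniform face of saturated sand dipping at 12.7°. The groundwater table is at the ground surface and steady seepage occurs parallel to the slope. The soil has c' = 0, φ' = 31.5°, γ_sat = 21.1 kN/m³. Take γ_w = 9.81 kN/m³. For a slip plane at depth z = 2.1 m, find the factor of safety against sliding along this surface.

FS = 1.45

With seepage parallel to the slope and the water table at the surface, the effective normal stress on the slip plane uses the buoyant unit weight γ' = γ_sat − γ_w while the driving shear stress uses γ_sat:
FS = [c' + γ' z cos²β tanφ'] / [γ_sat z sinβ cosβ]
(For c' = 0 this reduces to FS = (γ'/γ_sat)·tanφ'/tanβ.)
γ' = 21.1 − 9.81 = 11.29 kN/m³
Numerator = 0.0 + 11.29·2.1·cos²12.7°·tan31.5° = 0.0 + 11.29·2.1·0.9517·0.6128 = 13.827 kPa
Denominator = 21.1·2.1·sin12.7°·cos12.7° = 21.1·2.1·0.2198·0.9755 = 9.503 kPa
FS = 13.827 / 9.503 = 1.455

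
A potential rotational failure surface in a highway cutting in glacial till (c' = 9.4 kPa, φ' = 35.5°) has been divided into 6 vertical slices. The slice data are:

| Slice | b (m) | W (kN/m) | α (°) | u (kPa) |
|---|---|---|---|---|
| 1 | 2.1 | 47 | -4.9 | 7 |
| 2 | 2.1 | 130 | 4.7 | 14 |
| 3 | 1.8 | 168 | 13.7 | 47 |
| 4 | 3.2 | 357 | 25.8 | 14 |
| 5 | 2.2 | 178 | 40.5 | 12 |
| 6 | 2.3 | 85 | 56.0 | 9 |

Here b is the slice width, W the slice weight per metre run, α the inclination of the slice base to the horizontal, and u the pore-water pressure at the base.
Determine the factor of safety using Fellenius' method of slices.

FS = 1.49

Ordinary method of slices: FS = Σ[c'·Δl_i + (W_i cosα_i − u_i·Δl_i)·tanφ'] / Σ W_i sinα_i, with Δl_i = b_i / cosα_i.
Slice 1: Δl = 2.1/cos(-4.9°) = 2.108 m; N'_1 = 47·cos(-4.9°) − 7·2.108 = 32.1; c'Δl = 19.81; W sinα = -4.0
Slice 2: Δl = 2.1/cos4.7° = 2.107 m; N'_2 = 130·cos4.7° − 14·2.107 = 100.1; c'Δl = 19.81; W sinα = 10.7
Slice 3: Δl = 1.8/cos13.7° = 1.853 m; N'_3 = 168·cos13.7° − 47·1.853 = 76.1; c'Δl = 17.42; W sinα = 39.8
Slice 4: Δl = 3.2/cos25.8° = 3.554 m; N'_4 = 357·cos25.8° − 14·3.554 = 271.7; c'Δl = 33.41; W sinα = 155.4
Slice 5: Δl = 2.2/cos40.5° = 2.893 m; N'_5 = 178·cos40.5° − 12·2.893 = 100.6; c'Δl = 27.20; W sinα = 115.6
Slice 6: Δl = 2.3/cos56.0° = 4.113 m; N'_6 = 85·cos56.0° − 9·4.113 = 10.5; c'Δl = 38.66; W sinα = 70.5
Σc'Δl = 156.3 kN/m; ΣN' = 591.1 kN/m; ΣW sinα = 387.9 kN/m
Resisting = 156.3 + 591.1·tan35.5° = 156.3 + 421.6 = 577.9 kN/m
FS = 577.9 / 387.9 = 1.490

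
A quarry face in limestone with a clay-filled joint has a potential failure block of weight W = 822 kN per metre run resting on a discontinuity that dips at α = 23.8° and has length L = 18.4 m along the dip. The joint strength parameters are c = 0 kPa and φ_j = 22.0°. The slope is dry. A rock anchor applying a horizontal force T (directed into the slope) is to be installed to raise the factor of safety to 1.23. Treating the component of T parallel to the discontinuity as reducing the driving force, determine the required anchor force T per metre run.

T = 81 kN/m

Resolving forces along and normal to the sliding plane, with the horizontal anchor force T adding T·sinα to the effective normal force and T·cosα acting up the plane against the driving force:
FS = [cL + (W cosα + T sinα) tanφ_j] / [W sinα − T cosα]
Without the anchor: N' = 752.1 kN/m, driving T_d = 331.7 kN/m, resisting R = 0·18.4 + 752.1·tan22.0° = 303.9 kN/m, FS = 0.92.
Setting FS = 1.23 and solving for T:
1.23·(331.7 − T cos23.8°) = 303.9 + T sin23.8°·tan22.0°
T·(sin23.8°·tan22.0° + 1.23·cos23.8°) = 1.23·331.7 − 303.9
T·(0.4035·0.4040 + 1.23·0.9150) = 408.0 − 303.9 = 104.1
T·1.2884 = 104.1
T = 80.8 kN/m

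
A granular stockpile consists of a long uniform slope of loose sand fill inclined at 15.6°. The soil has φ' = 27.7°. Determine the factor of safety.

For a dry cohesionless infinite slope the factor of safety is FS = tanφ' / tanβ.
FS = tan27.7° / tan15.6° = 0.5250 / 0.2792 = 1.880

FS = 1.88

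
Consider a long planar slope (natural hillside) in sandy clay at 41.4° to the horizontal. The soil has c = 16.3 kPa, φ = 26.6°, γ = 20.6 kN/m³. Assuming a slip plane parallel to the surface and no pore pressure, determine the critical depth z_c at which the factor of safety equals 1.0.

z_c = 3.69 m

Setting FS = 1.00 in FS = [c + γz cos²β tanφ] / [γz sinβ cosβ] and solving for z:
z = c / [γ cosβ (FS·sinβ − cosβ·tanφ)]
  = 16.3 / [20.6·cos41.4°·(1.00·sin41.4° − cos41.4°·tan26.6°)]
  = 16.3 / [20.6·0.7501·(1.00·0.6613 − 0.7501·0.5008)]
  = 16.3 / 4.4145 = 3.692 m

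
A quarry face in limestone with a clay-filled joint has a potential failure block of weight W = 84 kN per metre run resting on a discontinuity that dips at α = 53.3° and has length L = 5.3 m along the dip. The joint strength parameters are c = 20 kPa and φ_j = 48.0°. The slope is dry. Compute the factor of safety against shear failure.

Resolving the block weight along and normal to the plane and applying the Mohr–Coulomb strength on the joint:
N' = W cosα = 84·cos53.3° = 50.2 kN/m
Driving force T = W sinα = 84·sin53.3° = 67.3 kN/m
Resisting force R = c·L + N'·tanφ_j = 20·5.3 + 50.2·tan48.0° = 106.0 + 55.8 = 161.8 kN/m
FS = R / T = 161.8 / 67.3 = 2.402

FS = 2.40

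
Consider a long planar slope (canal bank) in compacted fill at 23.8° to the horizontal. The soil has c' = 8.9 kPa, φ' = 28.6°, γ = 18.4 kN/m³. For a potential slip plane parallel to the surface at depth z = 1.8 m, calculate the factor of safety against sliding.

FS = 1.96

For an infinite slope with a slip plane parallel to the surface (no pore pressure): FS = [c' + γz cos²β tanφ'] / [γz sinβ cosβ].
γz = 18.4·1.8 = 33.12 kN/m²
Numerator = 8.9 + 33.12·cos²23.8°·tan28.6° = 8.9 + 33.12·0.8372·0.5452 = 24.017 kPa
Denominator = 33.12·sin23.8°·cos23.8° = 33.12·0.4035·0.9150 = 12.229 kPa
FS = 24.017 / 12.229 = 1.964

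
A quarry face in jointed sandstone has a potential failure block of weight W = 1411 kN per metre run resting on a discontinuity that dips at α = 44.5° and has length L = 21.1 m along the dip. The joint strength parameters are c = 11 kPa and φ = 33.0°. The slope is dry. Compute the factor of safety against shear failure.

FS = 0.90

Resolving the block weight along and normal to the plane and applying the Mohr–Coulomb strength on the joint:
N' = W cosα = 1411·cos44.5° = 1006.4 kN/m
Driving force T = W sinα = 1411·sin44.5° = 989.0 kN/m
Resisting force R = c·L + N'·tanφ = 11·21.1 + 1006.4·tan33.0° = 232.1 + 653.6 = 885.7 kN/m
FS = R / T = 885.7 / 989.0 = 0.896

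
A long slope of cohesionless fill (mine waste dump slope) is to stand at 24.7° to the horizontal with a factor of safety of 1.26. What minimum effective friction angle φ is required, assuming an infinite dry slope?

φ = 30.1°

FS = tanφ/tanβ ⇒ tanφ = FS · tanβ = 1.26 · tan24.7° = 0.5795
φ = arctan(0.5795) = 30.09°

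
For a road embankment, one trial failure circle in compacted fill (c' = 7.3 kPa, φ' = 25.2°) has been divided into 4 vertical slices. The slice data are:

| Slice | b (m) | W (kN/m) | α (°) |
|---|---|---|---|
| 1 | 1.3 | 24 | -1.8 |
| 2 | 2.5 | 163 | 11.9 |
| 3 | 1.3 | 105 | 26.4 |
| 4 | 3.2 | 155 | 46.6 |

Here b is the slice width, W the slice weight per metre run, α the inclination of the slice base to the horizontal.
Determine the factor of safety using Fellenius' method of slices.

Ordinary method of slices: FS = Σ[c'·Δl_i + (W_i cosα_i)·tanφ'] / Σ W_i sinα_i, with Δl_i = b_i / cosα_i.
Slice 1: Δl = 1.3/cos(-1.8°) = 1.301 m; N'_1 = 24·cos(-1.8°) = 24.0; c'Δl = 9.49; W sinα = -0.8
Slice 2: Δl = 2.5/cos11.9° = 2.555 m; N'_2 = 163·cos11.9° = 159.5; c'Δl = 18.65; W sinα = 33.6
Slice 3: Δl = 1.3/cos26.4° = 1.451 m; N'_3 = 105·cos26.4° = 94.0; c'Δl = 10.59; W sinα = 46.7
Slice 4: Δl = 3.2/cos46.6° = 4.657 m; N'_4 = 155·cos46.6° = 106.5; c'Δl = 34.00; W sinα = 112.6
Σc'Δl = 72.7 kN/m; ΣN' = 384.0 kN/m; ΣW sinα = 192.2 kN/m
Resisting = 72.7 + 384.0·tan25.2° = 72.7 + 180.7 = 253.5 kN/m
FS = 253.5 / 192.2 = 1.319

FS = 1.32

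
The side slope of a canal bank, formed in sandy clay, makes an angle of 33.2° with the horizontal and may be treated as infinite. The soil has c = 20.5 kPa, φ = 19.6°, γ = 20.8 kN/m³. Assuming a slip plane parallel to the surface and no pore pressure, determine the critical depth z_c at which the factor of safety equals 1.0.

Setting FS = 1.00 in FS = [c + γz cos²β tanφ] / [γz sinβ cosβ] and solving for z:
z = c / [γ cosβ (FS·sinβ − cosβ·tanφ)]
  = 20.5 / [20.8·cos33.2°·(1.00·sin33.2° − cos33.2°·tan19.6°)]
  = 20.5 / [20.8·0.8368·(1.00·0.5476 − 0.8368·0.3561)]
  = 20.5 / 4.3443 = 4.719 m

z_c = 4.72 m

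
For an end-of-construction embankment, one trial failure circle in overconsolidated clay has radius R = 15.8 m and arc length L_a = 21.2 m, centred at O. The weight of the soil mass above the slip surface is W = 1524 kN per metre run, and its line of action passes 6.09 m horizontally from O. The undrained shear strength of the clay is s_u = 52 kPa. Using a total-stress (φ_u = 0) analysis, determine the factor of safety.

Taking moments about the centre O, the resisting moment is provided by the undrained shear strength acting along the arc:
M_R = s_u·L_a·R = 52·21.20·15.8 = 17417.9 kN·m/m
M_D = W·d = 1524·6.09 = 9281.2 kN·m/m
FS = M_R / M_D = 17417.9 / 9281.2 = 1.877

FS = 1.88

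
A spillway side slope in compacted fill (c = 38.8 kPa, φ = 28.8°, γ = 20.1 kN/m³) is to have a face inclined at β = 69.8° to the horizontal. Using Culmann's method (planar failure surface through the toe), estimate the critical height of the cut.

Culmann's analysis gives the critical failure plane at α_cr = (β + φ)/2 = (69.8 + 28.8)/2 = 49.3°, and the critical height
H_c = (4c/γ) · sinβ cosφ / [1 − cos(β − φ)]
    = (4·38.8/20.1) · sin69.8°·cos28.8° / [1 − cos(41.0°)]
    = 7.721 · 0.9385·0.8763 / [1 − 0.7547]
    = 7.721 · 0.8224 / 0.2453
    = 25.89 m

H_c = 25.89 m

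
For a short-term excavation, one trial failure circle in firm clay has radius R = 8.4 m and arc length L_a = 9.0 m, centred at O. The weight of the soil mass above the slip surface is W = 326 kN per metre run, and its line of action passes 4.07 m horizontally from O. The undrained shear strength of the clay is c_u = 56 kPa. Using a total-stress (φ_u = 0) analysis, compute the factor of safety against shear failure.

Taking moments about the centre O, the resisting moment is provided by the undrained shear strength acting along the arc:
M_R = c_u·L_a·R = 56·9.00·8.4 = 4233.6 kN·m/m
M_D = W·d = 326·4.07 = 1326.8 kN·m/m
FS = M_R / M_D = 4233.6 / 1326.8 = 3.191

FS = 3.19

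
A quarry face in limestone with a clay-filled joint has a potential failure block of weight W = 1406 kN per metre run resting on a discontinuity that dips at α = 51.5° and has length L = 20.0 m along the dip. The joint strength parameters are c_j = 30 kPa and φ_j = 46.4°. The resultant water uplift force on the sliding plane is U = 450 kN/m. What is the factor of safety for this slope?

FS = 0.95

Resolving the block weight along and normal to the plane and applying the Mohr–Coulomb strength on the joint:
N' = W cosα − U = 1406·cos51.5° − 450 = 425.3 kN/m
Driving force T = W sinα = 1406·sin51.5° = 1100.3 kN/m
Resisting force R = c_j·L + N'·tanφ_j = 30·20.0 + 425.3·tan46.4° = 600.0 + 446.6 = 1046.6 kN/m
FS = R / T = 1046.6 / 1100.3 = 0.951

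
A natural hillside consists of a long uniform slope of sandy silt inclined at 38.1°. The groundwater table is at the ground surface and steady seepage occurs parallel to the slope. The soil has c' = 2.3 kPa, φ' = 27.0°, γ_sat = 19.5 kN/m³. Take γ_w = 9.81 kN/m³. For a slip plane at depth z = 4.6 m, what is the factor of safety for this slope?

With seepage parallel to the slope and the water table at the surface, the effective normal stress on the slip plane uses the buoyant unit weight γ' = γ_sat − γ_w while the driving shear stress uses γ_sat:
FS = [c' + γ' z cos²β tanφ'] / [γ_sat z sinβ cosβ]
γ' = 19.5 − 9.81 = 9.69 kN/m³
Numerator = 2.3 + 9.69·4.6·cos²38.1°·tan27.0° = 2.3 + 9.69·4.6·0.6193·0.5095 = 16.365 kPa
Denominator = 19.5·4.6·sin38.1°·cos38.1° = 19.5·4.6·0.6170·0.7869 = 43.555 kPa
FS = 16.365 / 43.555 = 0.376

FS = 0.38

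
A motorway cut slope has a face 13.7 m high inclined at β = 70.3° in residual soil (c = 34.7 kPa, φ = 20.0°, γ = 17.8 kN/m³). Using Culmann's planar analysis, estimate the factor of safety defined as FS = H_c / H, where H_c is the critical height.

H_c = (4c/γ) · sinβ cosφ / [1 − cos(β − φ)]
    = (4·34.7/17.8) · sin70.3°·cos20.0° / [1 − cos50.3°]
    = 7.798 · 0.8847 / 0.3612 = 19.10 m
FS = H_c / H = 19.10 / 13.7 = 1.394

FS = 1.39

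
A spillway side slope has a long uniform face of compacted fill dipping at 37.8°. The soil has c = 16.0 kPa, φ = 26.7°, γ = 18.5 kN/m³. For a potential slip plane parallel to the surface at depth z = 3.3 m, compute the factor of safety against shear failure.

FS = 1.19

For an infinite slope with a slip plane parallel to the surface (no pore pressure): FS = [c + γz cos²β tanφ] / [γz sinβ cosβ].
γz = 18.5·3.3 = 61.05 kN/m²
Numerator = 16.0 + 61.05·cos²37.8°·tan26.7° = 16.0 + 61.05·0.6243·0.5029 = 35.170 kPa
Denominator = 61.05·sin37.8°·cos37.8° = 61.05·0.6129·0.7902 = 29.566 kPa
FS = 35.170 / 29.566 = 1.190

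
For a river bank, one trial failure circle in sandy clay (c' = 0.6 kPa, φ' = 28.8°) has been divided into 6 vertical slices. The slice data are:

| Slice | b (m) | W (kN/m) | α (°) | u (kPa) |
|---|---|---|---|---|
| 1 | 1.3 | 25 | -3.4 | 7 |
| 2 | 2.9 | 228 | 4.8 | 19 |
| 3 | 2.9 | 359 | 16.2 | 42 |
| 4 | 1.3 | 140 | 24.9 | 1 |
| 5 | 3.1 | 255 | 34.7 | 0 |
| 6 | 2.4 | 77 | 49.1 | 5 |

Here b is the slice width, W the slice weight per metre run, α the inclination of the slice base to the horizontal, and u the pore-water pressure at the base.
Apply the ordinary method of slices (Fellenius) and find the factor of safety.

Ordinary method of slices: FS = Σ[c'·Δl_i + (W_i cosα_i − u_i·Δl_i)·tanφ'] / Σ W_i sinα_i, with Δl_i = b_i / cosα_i.
Slice 1: Δl = 1.3/cos(-3.4°) = 1.302 m; N'_1 = 25·cos(-3.4°) − 7·1.302 = 15.8; c'Δl = 0.78; W sinα = -1.5
Slice 2: Δl = 2.9/cos4.8° = 2.910 m; N'_2 = 228·cos4.8° − 19·2.910 = 171.9; c'Δl = 1.75; W sinα = 19.1
Slice 3: Δl = 2.9/cos16.2° = 3.020 m; N'_3 = 359·cos16.2° − 42·3.020 = 217.9; c'Δl = 1.81; W sinα = 100.2
Slice 4: Δl = 1.3/cos24.9° = 1.433 m; N'_4 = 140·cos24.9° − 1·1.433 = 125.6; c'Δl = 0.86; W sinα = 58.9
Slice 5: Δl = 3.1/cos34.7° = 3.771 m; N'_5 = 255·cos34.7° − 0·3.771 = 209.6; c'Δl = 2.26; W sinα = 145.2
Slice 6: Δl = 2.4/cos49.1° = 3.666 m; N'_6 = 77·cos49.1° − 5·3.666 = 32.1; c'Δl = 2.20; W sinα = 58.2
Σc'Δl = 9.7 kN/m; ΣN' = 772.9 kN/m; ΣW sinα = 380.1 kN/m
Resisting = 9.7 + 772.9·tan28.8° = 9.7 + 424.9 = 434.6 kN/m
FS = 434.6 / 380.1 = 1.143

FS = 1.14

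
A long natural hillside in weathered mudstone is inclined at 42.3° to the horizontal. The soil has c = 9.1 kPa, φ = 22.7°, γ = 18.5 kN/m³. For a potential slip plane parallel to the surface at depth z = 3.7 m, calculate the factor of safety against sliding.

FS = 0.73

For an infinite slope with a slip plane parallel to the surface (no pore pressure): FS = [c + γz cos²β tanφ] / [γz sinβ cosβ].
γz = 18.5·3.7 = 68.45 kN/m²
Numerator = 9.1 + 68.45·cos²42.3°·tan22.7° = 9.1 + 68.45·0.5471·0.4183 = 24.764 kPa
Denominator = 68.45·sin42.3°·cos42.3° = 68.45·0.6730·0.7396 = 34.073 kPa
FS = 24.764 / 34.073 = 0.727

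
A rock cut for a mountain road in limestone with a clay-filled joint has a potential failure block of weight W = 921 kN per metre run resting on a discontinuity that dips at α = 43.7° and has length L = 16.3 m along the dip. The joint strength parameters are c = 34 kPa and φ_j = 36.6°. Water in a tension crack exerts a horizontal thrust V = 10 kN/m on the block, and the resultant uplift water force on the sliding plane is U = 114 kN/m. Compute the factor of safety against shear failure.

Resolving the block weight along and normal to the plane and applying the Mohr–Coulomb strength on the joint:
N' = W cosα − U − V sinα = 921·cos43.7° − 114 − 10·sin43.7° = 544.9 kN/m
Driving force T = W sinα + V cosα = 921·sin43.7° + 10·cos43.7° = 643.5 kN/m
Resisting force R = c·L + N'·tanφ_j = 34·16.3 + 544.9·tan36.6° = 554.2 + 404.7 = 958.9 kN/m
FS = R / T = 958.9 / 643.5 = 1.490

FS = 1.49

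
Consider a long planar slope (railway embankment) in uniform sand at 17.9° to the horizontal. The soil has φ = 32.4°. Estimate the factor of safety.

FS = 1.96

For a dry cohesionless infinite slope the factor of safety is FS = tanφ / tanβ.
FS = tan32.4° / tan17.9° = 0.6346 / 0.3230 = 1.965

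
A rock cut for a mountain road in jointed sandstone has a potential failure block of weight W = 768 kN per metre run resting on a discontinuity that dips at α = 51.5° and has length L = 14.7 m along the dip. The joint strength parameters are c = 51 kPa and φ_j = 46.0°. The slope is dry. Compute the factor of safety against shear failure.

FS = 2.07

Resolving the block weight along and normal to the plane and applying the Mohr–Coulomb strength on the joint:
N' = W cosα = 768·cos51.5° = 478.1 kN/m
Driving force T = W sinα = 768·sin51.5° = 601.0 kN/m
Resisting force R = c·L + N'·tanφ_j = 51·14.7 + 478.1·tan46.0° = 749.7 + 495.1 = 1244.8 kN/m
FS = R / T = 1244.8 / 601.0 = 2.071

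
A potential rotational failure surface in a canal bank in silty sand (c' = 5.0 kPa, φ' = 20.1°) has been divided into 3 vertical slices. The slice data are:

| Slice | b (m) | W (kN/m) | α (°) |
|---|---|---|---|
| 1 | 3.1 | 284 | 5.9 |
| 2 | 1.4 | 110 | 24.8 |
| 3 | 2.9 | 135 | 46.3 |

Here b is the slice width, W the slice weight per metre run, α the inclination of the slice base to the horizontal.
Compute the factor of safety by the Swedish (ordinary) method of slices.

FS = 1.26

Ordinary method of slices: FS = Σ[c'·Δl_i + (W_i cosα_i)·tanφ'] / Σ W_i sinα_i, with Δl_i = b_i / cosα_i.
Slice 1: Δl = 3.1/cos5.9° = 3.117 m; N'_1 = 284·cos5.9° = 282.5; c'Δl = 15.58; W sinα = 29.2
Slice 2: Δl = 1.4/cos24.8° = 1.542 m; N'_2 = 110·cos24.8° = 99.9; c'Δl = 7.71; W sinα = 46.1
Slice 3: Δl = 2.9/cos46.3° = 4.198 m; N'_3 = 135·cos46.3° = 93.3; c'Δl = 20.99; W sinα = 97.6
Σc'Δl = 44.3 kN/m; ΣN' = 475.6 kN/m; ΣW sinα = 172.9 kN/m
Resisting = 44.3 + 475.6·tan20.1° = 44.3 + 174.1 = 218.3 kN/m
FS = 218.3 / 172.9 = 1.263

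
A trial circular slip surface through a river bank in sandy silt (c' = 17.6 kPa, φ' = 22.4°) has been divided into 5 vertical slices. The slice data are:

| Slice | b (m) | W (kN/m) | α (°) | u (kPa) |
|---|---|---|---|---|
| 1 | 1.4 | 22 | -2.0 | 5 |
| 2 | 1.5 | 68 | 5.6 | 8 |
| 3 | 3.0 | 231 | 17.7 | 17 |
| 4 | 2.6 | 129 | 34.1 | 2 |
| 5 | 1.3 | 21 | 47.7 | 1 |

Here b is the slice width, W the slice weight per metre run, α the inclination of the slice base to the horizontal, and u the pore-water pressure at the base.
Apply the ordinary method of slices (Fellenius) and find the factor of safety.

Ordinary method of slices: FS = Σ[c'·Δl_i + (W_i cosα_i − u_i·Δl_i)·tanφ'] / Σ W_i sinα_i, with Δl_i = b_i / cosα_i.
Slice 1: Δl = 1.4/cos(-2.0°) = 1.401 m; N'_1 = 22·cos(-2.0°) − 5·1.401 = 15.0; c'Δl = 24.66; W sinα = -0.8
Slice 2: Δl = 1.5/cos5.6° = 1.507 m; N'_2 = 68·cos5.6° − 8·1.507 = 55.6; c'Δl = 26.53; W sinα = 6.6
Slice 3: Δl = 3.0/cos17.7° = 3.149 m; N'_3 = 231·cos17.7° − 17·3.149 = 166.5; c'Δl = 55.42; W sinα = 70.2
Slice 4: Δl = 2.6/cos34.1° = 3.140 m; N'_4 = 129·cos34.1° − 2·3.140 = 100.5; c'Δl = 55.26; W sinα = 72.3
Slice 5: Δl = 1.3/cos47.7° = 1.932 m; N'_5 = 21·cos47.7° − 1·1.932 = 12.2; c'Δl = 34.00; W sinα = 15.5
Σc'Δl = 195.9 kN/m; ΣN' = 349.9 kN/m; ΣW sinα = 164.0 kN/m
Resisting = 195.9 + 349.9·tan22.4° = 195.9 + 144.2 = 340.1 kN/m
FS = 340.1 / 164.0 = 2.074

FS = 2.07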